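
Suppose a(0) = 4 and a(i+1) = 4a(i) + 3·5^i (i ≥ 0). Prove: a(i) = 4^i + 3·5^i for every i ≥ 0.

Base case: a(0) = 4, and 4^0 + 3·5^0 = 1 + 3 = 4.
Assume a(r) = 4^r + 3·5^r for some r ≥ 0.
Then a(r+1) = 4a(r) + 3·5^r = 4·(4^r + 3·5^r) + 3·5^r = 4^{r+1} + 12·5^r + 3·5^r = 4^{r+1} + 15·5^r = 4^{r+1} + 3·5^{r+1}.
By induction, a(i) = 4^i + 3·5^i for all i ≥ 0.

a(i) = 4^i + 3·5^i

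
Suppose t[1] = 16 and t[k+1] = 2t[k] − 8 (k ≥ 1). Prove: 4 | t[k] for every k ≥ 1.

Base case: t[1] = 16 = 4·4, so 4 | t[1].
Assume 4 | t[j], so t[j] = 4s for some integer s.
Then t[j+1] = 2t[j] − 8 = 2·(4s) − 8 = 4(2s − 2), so 4 | t[j+1].
By induction, 4 | t[k] for all k ≥ 1.

4 | t[k]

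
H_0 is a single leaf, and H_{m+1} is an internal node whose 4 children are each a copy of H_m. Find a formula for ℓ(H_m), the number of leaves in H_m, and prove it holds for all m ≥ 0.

Claim: ℓ(H_m) = 4^m.

Base case: ℓ(H_0) = 1, and 4^0 = 1.
Assume ℓ(H_k) = 4^k.
Then ℓ(H_{k+1}) = 4·ℓ(H_k) = 4·4^k = 4^{k+1}.
So the formula holds for k+1, and by induction ℓ(H_m) = 4^m for all m ≥ 0.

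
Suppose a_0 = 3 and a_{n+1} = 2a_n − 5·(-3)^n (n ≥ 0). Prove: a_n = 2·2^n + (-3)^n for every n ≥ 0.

Base case: a_0 = 3, and 2·2^0 + (-3)^0 = 2 + 1 = 3.
Assume a_r = 2·2^r + (-3)^r for some r ≥ 0.
Then a_{r+1} = 2a_r − 5·(-3)^r = 2·(2·2^r + (-3)^r) − 5·(-3)^r = 2·2^{r+1} + 2·(-3)^r − 5·(-3)^r = 2·2^{r+1} − 3·(-3)^r = 2·2^{r+1} + (-3)^{r+1}.
So the formula holds for r+1, and by induction a_n = 2·2^n + (-3)^n for all n ≥ 0.

a_n = 2·2^n + (-3)^n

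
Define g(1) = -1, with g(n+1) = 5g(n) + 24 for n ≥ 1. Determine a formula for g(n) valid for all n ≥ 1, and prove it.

Claim: g(n) = 5^n − 6.

Base case: g(1) = -1, and 5^1 − 6 = 5 − 6 = -1.
Assume g(k) = 5^k − 6 for some k ≥ 1.
Then g(k+1) = 5g(k) + 24 = 5·(5^k − 6) + 24 = 5^{k+1} − 30 + 24 = 5^{k+1} − 6.
So the formula holds for k+1, and by induction g(n) = 5^n − 6 for all n ≥ 1.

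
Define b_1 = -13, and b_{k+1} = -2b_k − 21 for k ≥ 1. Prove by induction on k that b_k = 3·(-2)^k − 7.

Base case: b_1 = -13, and 3·(-2)^1 − 7 = -6 − 7 = -13.
Assume b_j = 3·(-2)^j − 7 for some j ≥ 1.
Then b_{j+1} = -2b_j − 21 = -2·(3·(-2)^j − 7) − 21 = -6·(-2)^j + 14 − 21 = 3·(-2)^{j+1} − 7.
By induction, b_k = 3·(-2)^k − 7 for all k ≥ 1.

b_k = 3·(-2)^k − 7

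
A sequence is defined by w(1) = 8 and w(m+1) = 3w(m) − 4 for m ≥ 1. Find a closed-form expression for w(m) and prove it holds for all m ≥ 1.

Claim: w(m) = 2·3^m + 2.

Base case: w(1) = 8, and 2·3^1 + 2 = 6 + 2 = 8.
Assume w(k) = 2·3^k + 2 for some k ≥ 1.
Then w(k+1) = 3w(k) − 4 = 3·(2·3^k + 2) − 4 = 6·3^k + 6 − 4 = 2·3^{k+1} + 2.
By induction, w(m) = 2·3^m + 2 for all m ≥ 1.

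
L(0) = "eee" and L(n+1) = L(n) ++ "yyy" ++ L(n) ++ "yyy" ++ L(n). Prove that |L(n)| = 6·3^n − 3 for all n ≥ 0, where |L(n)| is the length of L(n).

Base case: |L(0)| = 3, and 6·3^0 − 3 = 3.
Assume |L(r)| = 6·3^r − 3.
Then |L(r+1)| = 3|L(r)| + 6 = 3(6·3^r − 3) + 6 = 6·3^{r+1} − 9 + 6 = 6·3^{r+1} − 3.
This completes the inductive step, so |L(n)| = 6·3^n − 3 for all n ≥ 0.

|L(n)| = 6·3^n − 3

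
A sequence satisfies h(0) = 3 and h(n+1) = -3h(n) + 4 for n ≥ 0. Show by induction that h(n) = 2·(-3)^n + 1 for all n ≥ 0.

Base case: h(0) = 3, and 2·(-3)^0 + 1 = 2 + 1 = 3.
Assume h(r) = 2·(-3)^r + 1 for some r ≥ 0.
Then h(r+1) = -3h(r) + 4 = -3·(2·(-3)^r + 1) + 4 = -6·(-3)^r − 3 + 4 = 2·(-3)^{r+1} + 1.
So the formula holds for r+1, and by induction h(n) = 2·(-3)^n + 1 for all n ≥ 0.

h(n) = 2·(-3)^n + 1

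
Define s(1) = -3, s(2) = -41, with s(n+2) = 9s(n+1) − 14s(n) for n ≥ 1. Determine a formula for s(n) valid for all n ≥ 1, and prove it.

Claim: s(n) = -7^n + 2·2^n.

Base cases: s(1) = -3 and -7^1 + 2·2^1 = -3; s(2) = -41 and -7^2 + 2·2^2 = -41.
Assume s(j) = -7^j + 2·2^j for all 1 ≤ j ≤ r, where r ≥ 2.
Then s(r+1) = 9s(r) − 14s(r−1) = 9·(-7^r + 2·2^r) − 14·(-7^{r−1} + 2·2^{r−1}) = -(9·7 − 14)7^{r−1} + 2·(9·2 − 14)2^{r−1} = -49·7^{r−1} + 8·2^{r−1} = -7^{r+1} + 2·2^{r+1}.
By strong induction, s(n) = -7^n + 2·2^n for all n ≥ 1.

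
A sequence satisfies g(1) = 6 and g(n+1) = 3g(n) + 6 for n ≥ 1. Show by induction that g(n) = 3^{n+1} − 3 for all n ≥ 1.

Base case: g(1) = 6, and 3^{1+1} − 3 = 9 − 3 = 6.
Assume g(k) = 3^{k+1} − 3 for some k ≥ 1.
Then g(k+1) = 3g(k) + 6 = 3·(3^{k+1} − 3) + 6 = 3^{k+2} − 9 + 6 = 3^{k+2} − 3.
Hence g(n) = 3^{n+1} − 3 for every n ≥ 1, by induction.

g(n) = 3^{n+1} − 3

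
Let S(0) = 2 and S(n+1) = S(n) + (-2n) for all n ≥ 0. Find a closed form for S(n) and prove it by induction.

Claim: S(n) = -n^2 + n + 2.

Base case: S(0) = 2, and -0^2 + 0 + 2 = 2.
Assume S(m) = -m^2 + m + 2.
Then S(m+1) = S(m) + (-2m) = (-m^2 + m + 2) + (-2m) = -m^2 − m + 2,
and -(m+1)^2 + (m+1) + 2 = -m^2 − m + 2.
Hence S(n) = -n^2 + n + 2 for every n ≥ 0, by induction.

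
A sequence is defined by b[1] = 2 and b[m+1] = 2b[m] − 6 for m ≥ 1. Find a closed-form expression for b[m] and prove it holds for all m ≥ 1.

Claim: b[m] = -2^{m+1} + 6.

Base case: b[1] = 2, and -2^{1+1} + 6 = -4 + 6 = 2.
Assume b[k] = -2^{k+1} + 6 for some k ≥ 1.
Then b[k+1] = 2b[k] − 6 = 2·(-2^{k+1} + 6) − 6 = -2^{k+2} + 12 − 6 = -2^{k+2} + 6.
This completes the inductive step, so b[m] = -2^{m+1} + 6 for all m ≥ 1.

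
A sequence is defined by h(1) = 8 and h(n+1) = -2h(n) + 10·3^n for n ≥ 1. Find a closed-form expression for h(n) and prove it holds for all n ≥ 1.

Claim: h(n) = -(-2)^n + 2·3^n.

Base case: h(1) = 8, and -(-2)^1 + 2·3^1 = 2 + 6 = 8.
Assume h(m) = -(-2)^m + 2·3^m for some m ≥ 1.
Then h(m+1) = -2h(m) + 10·3^m = -2·(-(-2)^m + 2·3^m) + 10·3^m = -(-2)^{m+1} − 4·3^m + 10·3^m = -(-2)^{m+1} + 6·3^m = -(-2)^{m+1} + 2·3^{m+1}.
By induction, h(n) = -(-2)^n + 2·3^n for all n ≥ 1.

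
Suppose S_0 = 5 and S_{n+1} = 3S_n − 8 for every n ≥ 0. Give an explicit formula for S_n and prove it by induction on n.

Claim: S_n = 3^n + 4.

Base case: S_0 = 5, and 3^0 + 4 = 1 + 4 = 5.
Assume S_k = 3^k + 4 for some k ≥ 0.
Then S_{k+1} = 3S_k − 8 = 3·(3^k + 4) − 8 = 3^{k+1} + 12 − 8 = 3^{k+1} + 4.
By induction, S_n = 3^n + 4 for all n ≥ 0.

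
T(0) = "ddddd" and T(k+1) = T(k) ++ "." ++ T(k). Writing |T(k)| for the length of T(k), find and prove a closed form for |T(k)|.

Claim: |T(k)| = 6·2^k − 1.

Base case: |T(0)| = 5, and 6·2^0 − 1 = 5.
Assume |T(m)| = 6·2^m − 1.
Then |T(m+1)| = |T(m)| + 1 + |T(m)| = 2|T(m)| + 1 = 2(6·2^m − 1) + 1 = 6·2^{m+1} − 2 + 1 = 6·2^{m+1} − 1.
This completes the inductive step, so |T(k)| = 6·2^k − 1 for all k ≥ 0.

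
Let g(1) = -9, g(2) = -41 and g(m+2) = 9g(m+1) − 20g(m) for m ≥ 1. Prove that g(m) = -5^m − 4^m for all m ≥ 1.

Base cases: g(1) = -9 and -5^1 − 4^1 = -9; g(2) = -41 and -5^2 − 4^2 = -41.
Assume g(j) = -5^j − 4^j for all 1 ≤ j ≤ r, where r ≥ 2.
Then g(r+1) = 9g(r) − 20g(r−1) = 9·(-5^r − 4^r) − 20·(-5^{r−1} − 4^{r−1}) = -(9·5 − 20)5^{r−1} − (9·4 − 20)4^{r−1} = -25·5^{r−1} − 16·4^{r−1} = -5^{r+1} − 4^{r+1}.
Hence g(m) = -5^m − 4^m for every m ≥ 1, by strong induction.

g(m) = -5^m − 4^m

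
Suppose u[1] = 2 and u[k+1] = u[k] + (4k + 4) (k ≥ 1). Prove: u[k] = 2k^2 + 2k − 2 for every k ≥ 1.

Base case: u[1] = 2, and 2·1^2 + 2·1 − 2 = 2.
Assume u[j] = 2j^2 + 2j − 2.
Then u[j+1] = u[j] + (4j + 4) = (2j^2 + 2j − 2) + (4j + 4) = 2j^2 + 6j + 2,
and 2·(j+1)^2 + 2·(j+1) − 2 = 2j^2 + 6j + 2.
This completes the inductive step, so u[k] = 2k^2 + 2k − 2 for all k ≥ 1.

u[k] = 2k^2 + 2k − 2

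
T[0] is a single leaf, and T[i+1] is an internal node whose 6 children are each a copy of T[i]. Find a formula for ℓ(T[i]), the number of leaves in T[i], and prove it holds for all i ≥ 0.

Claim: ℓ(T[i]) = 6^i.

Base case: ℓ(T[0]) = 1, and 6^0 = 1.
Assume ℓ(T[m]) = 6^m.
Then ℓ(T[m+1]) = 6·ℓ(T[m]) = 6·6^m = 6^{m+1}.
This completes the inductive step, so ℓ(T[i]) = 6^i for all i ≥ 0.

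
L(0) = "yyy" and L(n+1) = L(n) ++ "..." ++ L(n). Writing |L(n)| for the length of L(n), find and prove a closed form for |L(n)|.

Claim: |L(n)| = 6·2^n − 3.

Base case: |L(0)| = 3, and 6·2^0 − 3 = 3.
Assume |L(r)| = 6·2^r − 3.
Then |L(r+1)| = |L(r)| + 3 + |L(r)| = 2|L(r)| + 3 = 2(6·2^r − 3) + 3 = 6·2^{r+1} − 6 + 3 = 6·2^{r+1} − 3.
Hence |L(n)| = 6·2^n − 3 for every n ≥ 0, by induction.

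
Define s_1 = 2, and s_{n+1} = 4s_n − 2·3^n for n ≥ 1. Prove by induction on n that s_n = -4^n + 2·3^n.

Base case: s_1 = 2, and -4^1 + 2·3^1 = -4 + 6 = 2.
Assume s_j = -4^j + 2·3^j for some j ≥ 1.
Then s_{j+1} = 4s_j − 2·3^j = 4·(-4^j + 2·3^j) − 2·3^j = -4^{j+1} + 8·3^j − 2·3^j = -4^{j+1} + 6·3^j = -4^{j+1} + 2·3^{j+1}.
Hence s_n = -4^n + 2·3^n for every n ≥ 1, by induction.

s_n = -4^n + 2·3^n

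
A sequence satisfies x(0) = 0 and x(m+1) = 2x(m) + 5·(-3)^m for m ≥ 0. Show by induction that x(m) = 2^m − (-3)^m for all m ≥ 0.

Base case: x(0) = 0, and 2^0 − (-3)^0 = 1 − 1 = 0.
Assume x(k) = 2^k − (-3)^k for some k ≥ 0.
Then x(k+1) = 2x(k) + 5·(-3)^k = 2·(2^k − (-3)^k) + 5·(-3)^k = 2^{k+1} − 2·(-3)^k + 5·(-3)^k = 2^{k+1} + 3·(-3)^k = 2^{k+1} − (-3)^{k+1}.
Hence x(m) = 2^m − (-3)^m for every m ≥ 0, by induction.

x(m) = 2^m − (-3)^m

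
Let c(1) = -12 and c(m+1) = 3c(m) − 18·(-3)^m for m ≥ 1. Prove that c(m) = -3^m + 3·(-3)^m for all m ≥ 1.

Base case: c(1) = -12, and -3^1 + 3·(-3)^1 = -3 − 9 = -12.
Assume c(r) = -3^r + 3·(-3)^r for some r ≥ 1.
Then c(r+1) = 3c(r) − 18·(-3)^r = 3·(-3^r + 3·(-3)^r) − 18·(-3)^r = -3^{r+1} + 9·(-3)^r − 18·(-3)^r = -3^{r+1} − 9·(-3)^r = -3^{r+1} + 3·(-3)^{r+1}.
This completes the inductive step, so c(m) = -3^m + 3·(-3)^m for all m ≥ 1.

c(m) = -3^m + 3·(-3)^m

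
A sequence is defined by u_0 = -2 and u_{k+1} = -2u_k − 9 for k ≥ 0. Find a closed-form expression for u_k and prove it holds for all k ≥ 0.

Claim: u_k = (-2)^k − 3.

Base case: u_0 = -2, and (-2)^0 − 3 = 1 − 3 = -2.
Assume u_r = (-2)^r − 3 for some r ≥ 0.
Then u_{r+1} = -2u_r − 9 = -2·((-2)^r − 3) − 9 = -2·(-2)^r + 6 − 9 = (-2)^{r+1} − 3.
This completes the inductive step, so u_k = (-2)^k − 3 for all k ≥ 0.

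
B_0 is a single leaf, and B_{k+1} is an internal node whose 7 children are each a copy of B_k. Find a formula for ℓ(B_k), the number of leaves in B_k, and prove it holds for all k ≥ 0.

Claim: ℓ(B_k) = 7^k.

Base case: ℓ(B_0) = 1, and 7^0 = 1.
Assume ℓ(B_m) = 7^m.
Then ℓ(B_{m+1}) = 7·ℓ(B_m) = 7·7^m = 7^{m+1}.
Hence ℓ(B_k) = 7^k for every k ≥ 0, by induction.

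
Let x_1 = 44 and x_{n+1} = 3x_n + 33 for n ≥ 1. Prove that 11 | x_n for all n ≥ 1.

Base case: x_1 = 44 = 11·4, so 11 | x_1.
Assume 11 | x_r, so x_r = 11t for some integer t.
Then x_{r+1} = 3x_r + 33 = 3·(11t) + 33 = 11(3t + 3), so 11 | x_{r+1}.
So the property holds for r+1, and by induction 11 | x_n for all n ≥ 1.

11 | x_n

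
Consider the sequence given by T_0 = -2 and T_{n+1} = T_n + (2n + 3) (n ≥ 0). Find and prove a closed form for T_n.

Claim: T_n = n^2 + 2n − 2.

Base case: T_0 = -2, and 0^2 + 2·0 − 2 = -2.
Assume T_m = m^2 + 2m − 2.
Then T_{m+1} = T_m + (2m + 3) = (m^2 + 2m − 2) + (2m + 3) = m^2 + 4m + 1,
and (m+1)^2 + 2·(m+1) − 2 = m^2 + 4m + 1.
This completes the inductive step, so T_n = n^2 + 2n − 2 for all n ≥ 0.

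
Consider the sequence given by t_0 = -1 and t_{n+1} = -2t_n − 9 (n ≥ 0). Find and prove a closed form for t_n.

Claim: t_n = 2·(-2)^n − 3.

Base case: t_0 = -1, and 2·(-2)^0 − 3 = 2 − 3 = -1.
Assume t_k = 2·(-2)^k − 3 for some k ≥ 0.
Then t_{k+1} = -2t_k − 9 = -2·(2·(-2)^k − 3) − 9 = -4·(-2)^k + 6 − 9 = 2·(-2)^{k+1} − 3.
This completes the inductive step, so t_n = 2·(-2)^n − 3 for all n ≥ 0.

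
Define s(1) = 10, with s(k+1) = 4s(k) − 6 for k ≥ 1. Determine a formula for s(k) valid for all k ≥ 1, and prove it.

Claim: s(k) = 2·4^k + 2.

Base case: s(1) = 10, and 2·4^1 + 2 = 8 + 2 = 10.
Assume s(j) = 2·4^j + 2 for some j ≥ 1.
Then s(j+1) = 4s(j) − 6 = 4·(2·4^j + 2) − 6 = 8·4^j + 8 − 6 = 2·4^{j+1} + 2.
So the formula holds for j+1, and by induction s(k) = 2·4^k + 2 for all k ≥ 1.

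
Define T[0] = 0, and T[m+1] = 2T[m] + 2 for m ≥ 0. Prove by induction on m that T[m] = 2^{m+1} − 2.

Base case: T[0] = 0, and 2^{0+1} − 2 = 2 − 2 = 0.
Assume T[j] = 2^{j+1} − 2 for some j ≥ 0.
Then T[j+1] = 2T[j] + 2 = 2·(2^{j+1} − 2) + 2 = 2^{j+2} − 4 + 2 = 2^{j+2} − 2.
So the formula holds for j+1, and by induction T[m] = 2^{m+1} − 2 for all m ≥ 0.

T[m] = 2^{m+1} − 2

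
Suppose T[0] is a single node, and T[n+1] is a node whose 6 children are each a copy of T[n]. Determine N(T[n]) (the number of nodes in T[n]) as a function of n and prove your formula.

Claim: N(T[n]) = (6^{n+1} − 1)/5.

Base case: N(T[0]) = 1, and (6^{0+1} − 1)/5 = 1.
Assume N(T[m]) = (6^{m+1} − 1)/5.
Then N(T[m+1]) = 1 + 6N(T[m]) = 1 + 6·(6^{m+1} − 1)/5 = 1 + (6^{m+2} − 6)/5 = (5 + 6^{m+2} − 6)/5 = (6^{m+2} − 1)/5.
By induction, N(T[n]) = (6^{n+1} − 1)/5 for all n ≥ 0.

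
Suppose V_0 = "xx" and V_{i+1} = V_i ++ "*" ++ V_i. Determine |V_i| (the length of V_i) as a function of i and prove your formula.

Claim: |V_i| = 3·2^i − 1.

Base case: |V_0| = 2, and 3·2^0 − 1 = 2.
Assume |V_r| = 3·2^r − 1.
Then |V_{r+1}| = |V_r| + 1 + |V_r| = 2|V_r| + 1 = 2(3·2^r − 1) + 1 = 3·2^{r+1} − 2 + 1 = 3·2^{r+1} − 1.
So the formula holds for r+1, and by induction |V_i| = 3·2^i − 1 for all i ≥ 0.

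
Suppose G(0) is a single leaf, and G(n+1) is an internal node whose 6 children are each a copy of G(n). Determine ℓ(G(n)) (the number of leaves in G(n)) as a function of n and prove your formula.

Claim: ℓ(G(n)) = 6^n.

Base case: ℓ(G(0)) = 1, and 6^0 = 1.
Assume ℓ(G(j)) = 6^j.
Then ℓ(G(j+1)) = 6·ℓ(G(j)) = 6·6^j = 6^{j+1}.
This completes the inductive step, so ℓ(G(n)) = 6^n for all n ≥ 0.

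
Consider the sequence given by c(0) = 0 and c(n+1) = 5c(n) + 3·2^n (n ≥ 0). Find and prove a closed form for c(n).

Claim: c(n) = 5^n − 2^n.

Base case: c(0) = 0, and 5^0 − 2^0 = 1 − 1 = 0.
Assume c(m) = 5^m − 2^m for some m ≥ 0.
Then c(m+1) = 5c(m) + 3·2^m = 5·(5^m − 2^m) + 3·2^m = 5^{m+1} − 5·2^m + 3·2^m = 5^{m+1} − 2·2^m = 5^{m+1} − 2^{m+1}.
This completes the inductive step, so c(n) = 5^n − 2^n for all n ≥ 0.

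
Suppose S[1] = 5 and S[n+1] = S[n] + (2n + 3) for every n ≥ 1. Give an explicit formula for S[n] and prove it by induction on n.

Claim: S[n] = n^2 + 2n + 2.

Base case: S[1] = 5, and 1^2 + 2·1 + 2 = 5.
Assume S[k] = k^2 + 2k + 2.
Then S[k+1] = S[k] + (2k + 3) = (k^2 + 2k + 2) + (2k + 3) = k^2 + 4k + 5,
and (k+1)^2 + 2·(k+1) + 2 = k^2 + 4k + 5.
This completes the inductive step, so S[n] = n^2 + 2n + 2 for all n ≥ 1.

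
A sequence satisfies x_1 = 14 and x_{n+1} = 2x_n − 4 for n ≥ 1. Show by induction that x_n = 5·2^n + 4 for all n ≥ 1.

Base case: x_1 = 14, and 5·2^1 + 4 = 10 + 4 = 14.
Assume x_j = 5·2^j + 4 for some j ≥ 1.
Then x_{j+1} = 2x_j − 4 = 2·(5·2^j + 4) − 4 = 10·2^j + 8 − 4 = 5·2^{j+1} + 4.
By induction, x_n = 5·2^n + 4 for all n ≥ 1.

x_n = 5·2^n + 4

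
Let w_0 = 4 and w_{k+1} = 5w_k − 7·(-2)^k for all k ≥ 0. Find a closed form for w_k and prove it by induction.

Claim: w_k = 3·5^k + (-2)^k.

Base case: w_0 = 4, and 3·5^0 + (-2)^0 = 3 + 1 = 4.
Assume w_j = 3·5^j + (-2)^j for some j ≥ 0.
Then w_{j+1} = 5w_j − 7·(-2)^j = 5·(3·5^j + (-2)^j) − 7·(-2)^j = 3·5^{j+1} + 5·(-2)^j − 7·(-2)^j = 3·5^{j+1} − 2·(-2)^j = 3·5^{j+1} + (-2)^{j+1}.
This completes the inductive step, so w_k = 3·5^k + (-2)^k for all k ≥ 0.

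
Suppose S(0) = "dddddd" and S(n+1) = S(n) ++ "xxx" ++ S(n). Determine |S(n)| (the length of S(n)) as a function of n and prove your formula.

Claim: |S(n)| = 9·2^n − 3.

Base case: |S(0)| = 6, and 9·2^0 − 3 = 6.
Assume |S(k)| = 9·2^k − 3.
Then |S(k+1)| = |S(k)| + 3 + |S(k)| = 2|S(k)| + 3 = 2(9·2^k − 3) + 3 = 9·2^{k+1} − 6 + 3 = 9·2^{k+1} − 3.
This completes the inductive step, so |S(n)| = 9·2^n − 3 for all n ≥ 0.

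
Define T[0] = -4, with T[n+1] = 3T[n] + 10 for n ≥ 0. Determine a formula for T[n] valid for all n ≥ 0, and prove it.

Claim: T[n] = 3^n − 5.

Base case: T[0] = -4, and 3^0 − 5 = 1 − 5 = -4.
Assume T[j] = 3^j − 5 for some j ≥ 0.
Then T[j+1] = 3T[j] + 10 = 3·(3^j − 5) + 10 = 3^{j+1} − 15 + 10 = 3^{j+1} − 5.
By induction, T[n] = 3^n − 5 for all n ≥ 0.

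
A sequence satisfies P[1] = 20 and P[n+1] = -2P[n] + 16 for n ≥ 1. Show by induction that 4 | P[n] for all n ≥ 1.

Base case: P[1] = 20 = 4·5, so 4 | P[1].
Assume 4 | P[j], so P[j] = 4t for some integer t.
Then P[j+1] = -2P[j] + 16 = -2·(4t) + 16 = 4(-2t + 4), so 4 | P[j+1].
So the property holds for j+1, and by induction 4 | P[n] for all n ≥ 1.

4 | P[n]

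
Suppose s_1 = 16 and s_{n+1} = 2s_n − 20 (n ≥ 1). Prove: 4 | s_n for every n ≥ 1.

Base case: s_1 = 16 = 4·4, so 4 | s_1.
Assume 4 | s_k, so s_k = 4t for some integer t.
Then s_{k+1} = 2s_k − 20 = 2·(4t) − 20 = 4(2t − 5), so 4 | s_{k+1}.
Hence 4 | s_n for every n ≥ 1, by induction.

4 | s_n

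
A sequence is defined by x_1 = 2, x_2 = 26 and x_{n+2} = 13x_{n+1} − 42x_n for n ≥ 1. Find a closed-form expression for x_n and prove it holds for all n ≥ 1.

Claim: x_n = 2·7^n − 2·6^n.

Base cases: x_1 = 2 and 2·7^1 − 2·6^1 = 2; x_2 = 26 and 2·7^2 − 2·6^2 = 26.
Assume x_j = 2·7^j − 2·6^j for all 1 ≤ j ≤ r, where r ≥ 2.
Then x_{r+1} = 13x_r − 42x_{r−1} = 13·(2·7^r − 2·6^r) − 42·(2·7^{r−1} − 2·6^{r−1}) = 2·(13·7 − 42)7^{r−1} − 2·(13·6 − 42)6^{r−1} = 98·7^{r−1} − 72·6^{r−1} = 2·7^{r+1} − 2·6^{r+1}.
By strong induction, x_n = 2·7^n − 2·6^n for all n ≥ 1.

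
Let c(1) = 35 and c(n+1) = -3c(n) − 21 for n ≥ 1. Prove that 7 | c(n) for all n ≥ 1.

Base case: c(1) = 35 = 7·5, so 7 | c(1).
Assume 7 | c(k), so c(k) = 7t for some integer t.
Then c(k+1) = -3c(k) − 21 = -3·(7t) − 21 = 7(-3t − 3), so 7 | c(k+1).
By induction, 7 | c(n) for all n ≥ 1.

7 | c(n)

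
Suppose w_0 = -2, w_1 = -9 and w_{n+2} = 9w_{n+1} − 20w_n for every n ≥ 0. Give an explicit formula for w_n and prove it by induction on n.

Claim: w_n = -4^n − 5^n.

Base cases: w_0 = -2 and -4^0 − 5^0 = -2; w_1 = -9 and -4^1 − 5^1 = -9.
Assume w_j = -4^j − 5^j for all 0 ≤ j ≤ k, where k ≥ 1.
Then w_{k+1} = 9w_k − 20w_{k−1} = 9·(-4^k − 5^k) − 20·(-4^{k−1} − 5^{k−1}) = -(9·4 − 20)4^{k−1} − (9·5 − 20)5^{k−1} = -16·4^{k−1} − 25·5^{k−1} = -4^{k+1} − 5^{k+1}.
This completes the inductive step, so w_n = -4^n − 5^n for all n ≥ 0.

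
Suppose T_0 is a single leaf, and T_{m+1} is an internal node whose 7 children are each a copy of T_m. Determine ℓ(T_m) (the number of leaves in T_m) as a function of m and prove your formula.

Claim: ℓ(T_m) = 7^m.

Base case: ℓ(T_0) = 1, and 7^0 = 1.
Assume ℓ(T_r) = 7^r.
Then ℓ(T_{r+1}) = 7·ℓ(T_r) = 7·7^r = 7^{r+1}.
So the formula holds for r+1, and by induction ℓ(T_m) = 7^m for all m ≥ 0.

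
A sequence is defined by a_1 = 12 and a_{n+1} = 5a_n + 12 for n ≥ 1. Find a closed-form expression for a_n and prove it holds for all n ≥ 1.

Claim: a_n = 3·5^n − 3.

Base case: a_1 = 12, and 3·5^1 − 3 = 15 − 3 = 12.
Assume a_r = 3·5^r − 3 for some r ≥ 1.
Then a_{r+1} = 5a_r + 12 = 5·(3·5^r − 3) + 12 = 15·5^r − 15 + 12 = 3·5^{r+1} − 3.
So the formula holds for r+1, and by induction a_n = 3·5^n − 3 for all n ≥ 1.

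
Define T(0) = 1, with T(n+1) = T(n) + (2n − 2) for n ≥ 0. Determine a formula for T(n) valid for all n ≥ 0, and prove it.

Claim: T(n) = n^2 − 3n + 1.

Base case: T(0) = 1, and 0^2 − 3·0 + 1 = 1.
Assume T(m) = m^2 − 3m + 1.
Then T(m+1) = T(m) + (2m − 2) = (m^2 − 3m + 1) + (2m − 2) = m^2 − m − 1,
and (m+1)^2 − 3·(m+1) + 1 = m^2 − m − 1.
By induction, T(n) = n^2 − 3n + 1 for all n ≥ 0.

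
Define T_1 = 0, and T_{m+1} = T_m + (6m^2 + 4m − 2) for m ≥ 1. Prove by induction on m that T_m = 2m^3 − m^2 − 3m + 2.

Base case: T_1 = 0, and 2·1^3 − 1^2 − 3·1 + 2 = 0.
Assume T_r = 2r^3 − r^2 − 3r + 2.
Then T_{r+1} = T_r + (6r^2 + 4r − 2) = (2r^3 − r^2 − 3r + 2) + (6r^2 + 4r − 2) = 2r^3 + 5r^2 + r,
and 2·(r+1)^3 − (r+1)^2 − 3·(r+1) + 2 = 2r^3 + 5r^2 + r.
This completes the inductive step, so T_m = 2m^3 − m^2 − 3m + 2 for all m ≥ 1.

T_m = 2m^3 − m^2 − 3m + 2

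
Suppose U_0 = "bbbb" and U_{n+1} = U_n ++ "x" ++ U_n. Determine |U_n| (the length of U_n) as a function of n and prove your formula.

Claim: |U_n| = 5·2^n − 1.

Base case: |U_0| = 4, and 5·2^0 − 1 = 4.
Assume |U_k| = 5·2^k − 1.
Then |U_{k+1}| = |U_k| + 1 + |U_k| = 2|U_k| + 1 = 2(5·2^k − 1) + 1 = 5·2^{k+1} − 2 + 1 = 5·2^{k+1} − 1.
So the formula holds for k+1, and by induction |U_n| = 5·2^n − 1 for all n ≥ 0.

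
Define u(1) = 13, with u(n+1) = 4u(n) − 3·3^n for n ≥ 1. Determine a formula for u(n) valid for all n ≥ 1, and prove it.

Claim: u(n) = 4^n + 3·3^n.

Base case: u(1) = 13, and 4^1 + 3·3^1 = 4 + 9 = 13.
Assume u(m) = 4^m + 3·3^m for some m ≥ 1.
Then u(m+1) = 4u(m) − 3·3^m = 4·(4^m + 3·3^m) − 3·3^m = 4^{m+1} + 12·3^m − 3·3^m = 4^{m+1} + 9·3^m = 4^{m+1} + 3·3^{m+1}.
So the formula holds for m+1, and by induction u(n) = 4^n + 3·3^n for all n ≥ 1.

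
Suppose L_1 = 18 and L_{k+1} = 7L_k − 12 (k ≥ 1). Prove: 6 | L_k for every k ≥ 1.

Base case: L_1 = 18 = 6·3, so 6 | L_1.
Assume 6 | L_r, so L_r = 6t for some integer t.
Then L_{r+1} = 7L_r − 12 = 7·(6t) − 12 = 6(7t − 2), so 6 | L_{r+1}.
By induction, 6 | L_k for all k ≥ 1.

6 | L_k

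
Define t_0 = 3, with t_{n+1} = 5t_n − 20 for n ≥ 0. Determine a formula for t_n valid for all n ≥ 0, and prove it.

Claim: t_n = -2·5^n + 5.

Base case: t_0 = 3, and -2·5^0 + 5 = -2 + 5 = 3.
Assume t_k = -2·5^k + 5 for some k ≥ 0.
Then t_{k+1} = 5t_k − 20 = 5·(-2·5^k + 5) − 20 = -10·5^k + 25 − 20 = -2·5^{k+1} + 5.
So the formula holds for k+1, and by induction t_n = -2·5^n + 5 for all n ≥ 0.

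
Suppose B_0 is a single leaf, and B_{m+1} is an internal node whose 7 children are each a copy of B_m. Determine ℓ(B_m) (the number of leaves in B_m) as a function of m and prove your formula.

Claim: ℓ(B_m) = 7^m.

Base case: ℓ(B_0) = 1, and 7^0 = 1.
Assume ℓ(B_j) = 7^j.
Then ℓ(B_{j+1}) = 7·ℓ(B_j) = 7·7^j = 7^{j+1}.
By induction, ℓ(B_m) = 7^m for all m ≥ 0.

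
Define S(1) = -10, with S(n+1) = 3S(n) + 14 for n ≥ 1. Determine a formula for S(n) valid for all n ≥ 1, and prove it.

Claim: S(n) = -3^n − 7.

Base case: S(1) = -10, and -3^1 − 7 = -3 − 7 = -10.
Assume S(k) = -3^k − 7 for some k ≥ 1.
Then S(k+1) = 3S(k) + 14 = 3·(-3^k − 7) + 14 = -3^{k+1} − 21 + 14 = -3^{k+1} − 7.
So the formula holds for k+1, and by induction S(n) = -3^n − 7 for all n ≥ 1.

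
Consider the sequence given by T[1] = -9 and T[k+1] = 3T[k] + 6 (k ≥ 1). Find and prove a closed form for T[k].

Claim: T[k] = -2·3^k − 3.

Base case: T[1] = -9, and -2·3^1 − 3 = -6 − 3 = -9.
Assume T[j] = -2·3^j − 3 for some j ≥ 1.
Then T[j+1] = 3T[j] + 6 = 3·(-2·3^j − 3) + 6 = -6·3^j − 9 + 6 = -2·3^{j+1} − 3.
By induction, T[k] = -2·3^k − 3 for all k ≥ 1.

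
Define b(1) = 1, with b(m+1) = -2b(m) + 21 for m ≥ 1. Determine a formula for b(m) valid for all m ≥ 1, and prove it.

Claim: b(m) = 3·(-2)^m + 7.

Base case: b(1) = 1, and 3·(-2)^1 + 7 = -6 + 7 = 1.
Assume b(k) = 3·(-2)^k + 7 for some k ≥ 1.
Then b(k+1) = -2b(k) + 21 = -2·(3·(-2)^k + 7) + 21 = -6·(-2)^k − 14 + 21 = 3·(-2)^{k+1} + 7.
By induction, b(m) = 3·(-2)^m + 7 for all m ≥ 1.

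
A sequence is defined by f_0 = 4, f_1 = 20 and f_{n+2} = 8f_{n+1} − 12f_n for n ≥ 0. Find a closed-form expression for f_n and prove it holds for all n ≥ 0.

Claim: f_n = 3·6^n + 2^n.

Base cases: f_0 = 4 and 3·6^0 + 2^0 = 4; f_1 = 20 and 3·6^1 + 2^1 = 20.
Assume f_j = 3·6^j + 2^j for all 0 ≤ j ≤ m, where m ≥ 1.
Then f_{m+1} = 8f_m − 12f_{m−1} = 8·(3·6^m + 2^m) − 12·(3·6^{m−1} + 2^{m−1}) = 3·(8·6 − 12)6^{m−1} + (8·2 − 12)2^{m−1} = 108·6^{m−1} + 4·2^{m−1} = 3·6^{m+1} + 2^{m+1}.
Hence f_n = 3·6^n + 2^n for every n ≥ 0, by strong induction.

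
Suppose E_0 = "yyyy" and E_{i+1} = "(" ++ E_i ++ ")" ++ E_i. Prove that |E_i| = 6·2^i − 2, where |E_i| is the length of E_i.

Base case: |E_0| = 4, and 6·2^0 − 2 = 4.
Assume |E_m| = 6·2^m − 2.
Then |E_{m+1}| = 1 + |E_m| + 1 + |E_m| = 2|E_m| + 2 = 2(6·2^m − 2) + 2 = 6·2^{m+1} − 4 + 2 = 6·2^{m+1} − 2.
This completes the inductive step, so |E_i| = 6·2^i − 2 for all i ≥ 0.

|E_i| = 6·2^i − 2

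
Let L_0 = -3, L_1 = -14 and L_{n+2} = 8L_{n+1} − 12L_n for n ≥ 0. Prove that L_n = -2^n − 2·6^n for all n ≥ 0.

Base cases: L_0 = -3 and -2^0 − 2·6^0 = -3; L_1 = -14 and -2^1 − 2·6^1 = -14.
Assume L_j = -2^j − 2·6^j for all 0 ≤ j ≤ r, where r ≥ 1.
Then L_{r+1} = 8L_r − 12L_{r−1} = 8·(-2^r − 2·6^r) − 12·(-2^{r−1} − 2·6^{r−1}) = -(8·2 − 12)2^{r−1} − 2·(8·6 − 12)6^{r−1} = -4·2^{r−1} − 72·6^{r−1} = -2^{r+1} − 2·6^{r+1}.
So the formula holds for r+1, and by strong induction L_n = -2^n − 2·6^n for all n ≥ 0.

L_n = -2^n − 2·6^n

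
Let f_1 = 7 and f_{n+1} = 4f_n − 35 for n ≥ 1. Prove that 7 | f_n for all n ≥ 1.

Base case: f_1 = 7 = 7·1, so 7 | f_1.
Assume 7 | f_r, so f_r = 7t for some integer t.
Then f_{r+1} = 4f_r − 35 = 4·(7t) − 35 = 7(4t − 5), so 7 | f_{r+1}.
So the property holds for r+1, and by induction 7 | f_n for all n ≥ 1.

7 | f_n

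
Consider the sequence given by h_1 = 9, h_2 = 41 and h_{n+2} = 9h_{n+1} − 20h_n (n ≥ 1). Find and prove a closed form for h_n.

Claim: h_n = 4^n + 5^n.

Base cases: h_1 = 9 and 4^1 + 5^1 = 9; h_2 = 41 and 4^2 + 5^2 = 41.
Assume h_j = 4^j + 5^j for all 1 ≤ j ≤ m, where m ≥ 2.
Then h_{m+1} = 9h_m − 20h_{m−1} = 9·(4^m + 5^m) − 20·(4^{m−1} + 5^{m−1}) = (9·4 − 20)4^{m−1} + (9·5 − 20)5^{m−1} = 16·4^{m−1} + 25·5^{m−1} = 4^{m+1} + 5^{m+1}.
This completes the inductive step, so h_n = 4^n + 5^n for all n ≥ 1.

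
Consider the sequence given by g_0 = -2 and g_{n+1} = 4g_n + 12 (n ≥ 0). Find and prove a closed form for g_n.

Claim: g_n = 2·4^n − 4.

Base case: g_0 = -2, and 2·4^0 − 4 = 2 − 4 = -2.
Assume g_k = 2·4^k − 4 for some k ≥ 0.
Then g_{k+1} = 4g_k + 12 = 4·(2·4^k − 4) + 12 = 8·4^k − 16 + 12 = 2·4^{k+1} − 4.
So the formula holds for k+1, and by induction g_n = 2·4^n − 4 for all n ≥ 0.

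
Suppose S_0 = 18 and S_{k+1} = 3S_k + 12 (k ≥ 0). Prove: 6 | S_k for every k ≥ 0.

Base case: S_0 = 18 = 6·3, so 6 | S_0.
Assume 6 | S_j, so S_j = 6t for some integer t.
Then S_{j+1} = 3S_j + 12 = 3·(6t) + 12 = 6(3t + 2), so 6 | S_{j+1}.
So the property holds for j+1, and by induction 6 | S_k for all k ≥ 0.

6 | S_k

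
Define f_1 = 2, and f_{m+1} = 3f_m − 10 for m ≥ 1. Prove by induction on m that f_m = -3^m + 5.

Base case: f_1 = 2, and -3^1 + 5 = -3 + 5 = 2.
Assume f_k = -3^k + 5 for some k ≥ 1.
Then f_{k+1} = 3f_k − 10 = 3·(-3^k + 5) − 10 = -3^{k+1} + 15 − 10 = -3^{k+1} + 5.
By induction, f_m = -3^m + 5 for all m ≥ 1.

f_m = -3^m + 5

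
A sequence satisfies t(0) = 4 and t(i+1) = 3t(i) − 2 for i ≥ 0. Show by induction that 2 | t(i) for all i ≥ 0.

Base case: t(0) = 4 = 2·2, so 2 | t(0).
Assume 2 | t(j), so t(j) = 2s for some integer s.
Then t(j+1) = 3t(j) − 2 = 3·(2s) − 2 = 2(3s − 1), so 2 | t(j+1).
So the property holds for j+1, and by induction 2 | t(i) for all i ≥ 0.

2 | t(i)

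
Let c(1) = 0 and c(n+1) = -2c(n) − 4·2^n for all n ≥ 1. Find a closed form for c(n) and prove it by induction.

Claim: c(n) = -(-2)^n − 2^n.

Base case: c(1) = 0, and -(-2)^1 − 2^1 = 2 − 2 = 0.
Assume c(m) = -(-2)^m − 2^m for some m ≥ 1.
Then c(m+1) = -2c(m) − 4·2^m = -2·(-(-2)^m − 2^m) − 4·2^m = -(-2)^{m+1} + 2·2^m − 4·2^m = -(-2)^{m+1} − 2·2^m = -(-2)^{m+1} − 2^{m+1}.
Hence c(n) = -(-2)^n − 2^n for every n ≥ 1, by induction.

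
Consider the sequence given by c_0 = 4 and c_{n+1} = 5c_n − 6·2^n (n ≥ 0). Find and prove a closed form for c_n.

Claim: c_n = 2·5^n + 2·2^n.

Base case: c_0 = 4, and 2·5^0 + 2·2^0 = 2 + 2 = 4.
Assume c_m = 2·5^m + 2·2^m for some m ≥ 0.
Then c_{m+1} = 5c_m − 6·2^m = 5·(2·5^m + 2·2^m) − 6·2^m = 2·5^{m+1} + 10·2^m − 6·2^m = 2·5^{m+1} + 4·2^m = 2·5^{m+1} + 2·2^{m+1}.
By induction, c_n = 2·5^n + 2·2^n for all n ≥ 0.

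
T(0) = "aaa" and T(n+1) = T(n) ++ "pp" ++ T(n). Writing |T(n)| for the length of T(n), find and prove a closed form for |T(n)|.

Claim: |T(n)| = 5·2^n − 2.

Base case: |T(0)| = 3, and 5·2^0 − 2 = 3.
Assume |T(k)| = 5·2^k − 2.
Then |T(k+1)| = |T(k)| + 2 + |T(k)| = 2|T(k)| + 2 = 2(5·2^k − 2) + 2 = 5·2^{k+1} − 4 + 2 = 5·2^{k+1} − 2.
By induction, |T(n)| = 5·2^n − 2 for all n ≥ 0.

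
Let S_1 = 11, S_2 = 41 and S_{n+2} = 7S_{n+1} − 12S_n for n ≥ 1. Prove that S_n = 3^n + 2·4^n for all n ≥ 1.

Base cases: S_1 = 11 and 3^1 + 2·4^1 = 11; S_2 = 41 and 3^2 + 2·4^2 = 41.
Assume S_j = 3^j + 2·4^j for all 1 ≤ j ≤ r, where r ≥ 2.
Then S_{r+1} = 7S_r − 12S_{r−1} = 7·(3^r + 2·4^r) − 12·(3^{r−1} + 2·4^{r−1}) = (7·3 − 12)3^{r−1} + 2·(7·4 − 12)4^{r−1} = 9·3^{r−1} + 32·4^{r−1} = 3^{r+1} + 2·4^{r+1}.
Hence S_n = 3^n + 2·4^n for every n ≥ 1, by strong induction.

S_n = 3^n + 2·4^n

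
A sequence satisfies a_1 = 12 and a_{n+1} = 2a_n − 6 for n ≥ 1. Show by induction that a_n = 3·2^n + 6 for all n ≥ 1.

Base case: a_1 = 12, and 3·2^1 + 6 = 6 + 6 = 12.
Assume a_j = 3·2^j + 6 for some j ≥ 1.
Then a_{j+1} = 2a_j − 6 = 2·(3·2^j + 6) − 6 = 6·2^j + 12 − 6 = 3·2^{j+1} + 6.
Hence a_n = 3·2^n + 6 for every n ≥ 1, by induction.

a_n = 3·2^n + 6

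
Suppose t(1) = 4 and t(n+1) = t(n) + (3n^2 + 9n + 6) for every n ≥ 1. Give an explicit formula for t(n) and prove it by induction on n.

Claim: t(n) = n^3 + 3n^2 + 2n − 2.

Base case: t(1) = 4, and 1^3 + 3·1^2 + 2·1 − 2 = 4.
Assume t(k) = k^3 + 3k^2 + 2k − 2.
Then t(k+1) = t(k) + (3k^2 + 9k + 6) = (k^3 + 3k^2 + 2k − 2) + (3k^2 + 9k + 6) = k^3 + 6k^2 + 11k + 4,
and (k+1)^3 + 3·(k+1)^2 + 2·(k+1) − 2 = k^3 + 6k^2 + 11k + 4.
Hence t(n) = n^3 + 3n^2 + 2n − 2 for every n ≥ 1, by induction.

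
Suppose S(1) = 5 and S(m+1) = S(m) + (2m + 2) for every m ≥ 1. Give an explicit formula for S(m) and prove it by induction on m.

Claim: S(m) = m^2 + m + 3.

Base case: S(1) = 5, and 1^2 + 1 + 3 = 5.
Assume S(k) = k^2 + k + 3.
Then S(k+1) = S(k) + (2k + 2) = (k^2 + k + 3) + (2k + 2) = k^2 + 3k + 5,
and (k+1)^2 + (k+1) + 3 = k^2 + 3k + 5.
This completes the inductive step, so S(m) = m^2 + m + 3 for all m ≥ 1.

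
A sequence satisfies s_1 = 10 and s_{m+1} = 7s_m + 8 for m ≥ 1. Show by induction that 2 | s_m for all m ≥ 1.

Base case: s_1 = 10 = 2·5, so 2 | s_1.
Assume 2 | s_k, so s_k = 2t for some integer t.
Then s_{k+1} = 7s_k + 8 = 7·(2t) + 8 = 2(7t + 4), so 2 | s_{k+1}.
By induction, 2 | s_m for all m ≥ 1.

2 | s_m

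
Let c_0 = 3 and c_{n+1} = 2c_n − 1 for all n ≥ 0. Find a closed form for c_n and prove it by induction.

Claim: c_n = 2^{n+1} + 1.

Base case: c_0 = 3, and 2^{0+1} + 1 = 2 + 1 = 3.
Assume c_m = 2^{m+1} + 1 for some m ≥ 0.
Then c_{m+1} = 2c_m − 1 = 2·(2^{m+1} + 1) − 1 = 2^{m+2} + 2 − 1 = 2^{m+2} + 1.
By induction, c_n = 2^{n+1} + 1 for all n ≥ 0.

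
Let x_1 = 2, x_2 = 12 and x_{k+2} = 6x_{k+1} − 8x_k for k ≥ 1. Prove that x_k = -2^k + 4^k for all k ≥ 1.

Base cases: x_1 = 2 and -2^1 + 4^1 = 2; x_2 = 12 and -2^2 + 4^2 = 12.
Assume x_j = -2^j + 4^j for all 1 ≤ j ≤ r, where r ≥ 2.
Then x_{r+1} = 6x_r − 8x_{r−1} = 6·(-2^r + 4^r) − 8·(-2^{r−1} + 4^{r−1}) = -(6·2 − 8)2^{r−1} + (6·4 − 8)4^{r−1} = -4·2^{r−1} + 16·4^{r−1} = -2^{r+1} + 4^{r+1}.
This completes the inductive step, so x_k = -2^k + 4^k for all k ≥ 1.

x_k = -2^k + 4^k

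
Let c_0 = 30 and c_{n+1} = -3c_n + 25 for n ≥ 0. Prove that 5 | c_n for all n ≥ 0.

Base case: c_0 = 30 = 5·6, so 5 | c_0.
Assume 5 | c_m, so c_m = 5t for some integer t.
Then c_{m+1} = -3c_m + 25 = -3·(5t) + 25 = 5(-3t + 5), so 5 | c_{m+1}.
Hence 5 | c_n for every n ≥ 0, by induction.

5 | c_n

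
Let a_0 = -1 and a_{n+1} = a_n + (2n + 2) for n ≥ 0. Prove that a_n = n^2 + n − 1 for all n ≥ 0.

Base case: a_0 = -1, and 0^2 + 0 − 1 = -1.
Assume a_j = j^2 + j − 1.
Then a_{j+1} = a_j + (2j + 2) = (j^2 + j − 1) + (2j + 2) = j^2 + 3j + 1,
and (j+1)^2 + (j+1) − 1 = j^2 + 3j + 1.
This completes the inductive step, so a_n = n^2 + n − 1 for all n ≥ 0.

a_n = n^2 + n − 1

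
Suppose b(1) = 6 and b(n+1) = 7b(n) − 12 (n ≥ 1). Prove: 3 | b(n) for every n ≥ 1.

Base case: b(1) = 6 = 3·2, so 3 | b(1).
Assume 3 | b(m), so b(m) = 3t for some integer t.
Then b(m+1) = 7b(m) − 12 = 7·(3t) − 12 = 3(7t − 4), so 3 | b(m+1).
This completes the inductive step, so 3 | b(n) for all n ≥ 1.

3 | b(n)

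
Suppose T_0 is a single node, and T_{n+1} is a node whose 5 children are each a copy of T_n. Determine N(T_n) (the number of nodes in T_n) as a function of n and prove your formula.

Claim: N(T_n) = (5^{n+1} − 1)/4.

Base case: N(T_0) = 1, and (5^{0+1} − 1)/4 = 1.
Assume N(T_k) = (5^{k+1} − 1)/4.
Then N(T_{k+1}) = 1 + 5N(T_k) = 1 + 5·(5^{k+1} − 1)/4 = 1 + (5^{k+2} − 5)/4 = (4 + 5^{k+2} − 5)/4 = (5^{k+2} − 1)/4.
So the formula holds for k+1, and by induction N(T_n) = (5^{n+1} − 1)/4 for all n ≥ 0.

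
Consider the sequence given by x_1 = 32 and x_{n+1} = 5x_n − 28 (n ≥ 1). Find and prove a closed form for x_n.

Claim: x_n = 5^{n+1} + 7.

Base case: x_1 = 32, and 5^{1+1} + 7 = 25 + 7 = 32.
Assume x_k = 5^{k+1} + 7 for some k ≥ 1.
Then x_{k+1} = 5x_k − 28 = 5·(5^{k+1} + 7) − 28 = 5^{k+2} + 35 − 28 = 5^{k+2} + 7.
By induction, x_n = 5^{n+1} + 7 for all n ≥ 1.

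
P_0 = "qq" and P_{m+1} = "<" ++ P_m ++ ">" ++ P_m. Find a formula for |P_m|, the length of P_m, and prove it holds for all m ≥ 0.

Claim: |P_m| = 2^{m+2} − 2.

Base case: |P_0| = 2, and 2^{0+2} − 2 = 2.
Assume |P_r| = 2^{r+2} − 2.
Then |P_{r+1}| = 1 + |P_r| + 1 + |P_r| = 2|P_r| + 2 = 2(2^{r+2} − 2) + 2 = 2^{r+3} − 4 + 2 = 2^{r+3} − 2.
So the formula holds for r+1, and by induction |P_m| = 2^{m+2} − 2 for all m ≥ 0.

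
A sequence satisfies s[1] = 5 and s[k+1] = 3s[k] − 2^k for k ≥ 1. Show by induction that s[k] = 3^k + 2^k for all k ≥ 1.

Base case: s[1] = 5, and 3^1 + 2^1 = 3 + 2 = 5.
Assume s[m] = 3^m + 2^m for some m ≥ 1.
Then s[m+1] = 3s[m] − 2^m = 3·(3^m + 2^m) − 2^m = 3^{m+1} + 3·2^m − 2^m = 3^{m+1} + 2·2^m = 3^{m+1} + 2^{m+1}.
Hence s[k] = 3^k + 2^k for every k ≥ 1, by induction.

s[k] = 3^k + 2^k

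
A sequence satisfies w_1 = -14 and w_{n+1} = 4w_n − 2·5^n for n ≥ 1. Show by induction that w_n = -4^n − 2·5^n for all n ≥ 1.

Base case: w_1 = -14, and -4^1 − 2·5^1 = -4 − 10 = -14.
Assume w_j = -4^j − 2·5^j for some j ≥ 1.
Then w_{j+1} = 4w_j − 2·5^j = 4·(-4^j − 2·5^j) − 2·5^j = -4^{j+1} − 8·5^j − 2·5^j = -4^{j+1} − 10·5^j = -4^{j+1} − 2·5^{j+1}.
Hence w_n = -4^n − 2·5^n for every n ≥ 1, by induction.

w_n = -4^n − 2·5^n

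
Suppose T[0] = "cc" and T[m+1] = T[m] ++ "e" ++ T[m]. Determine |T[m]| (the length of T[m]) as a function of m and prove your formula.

Claim: |T[m]| = 3·2^m − 1.

Base case: |T[0]| = 2, and 3·2^0 − 1 = 2.
Assume |T[k]| = 3·2^k − 1.
Then |T[k+1]| = |T[k]| + 1 + |T[k]| = 2|T[k]| + 1 = 2(3·2^k − 1) + 1 = 3·2^{k+1} − 2 + 1 = 3·2^{k+1} − 1.
By induction, |T[m]| = 3·2^m − 1 for all m ≥ 0.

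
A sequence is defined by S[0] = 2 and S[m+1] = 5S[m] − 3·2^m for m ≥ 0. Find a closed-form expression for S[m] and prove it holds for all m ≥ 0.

Claim: S[m] = 5^m + 2^m.

Base case: S[0] = 2, and 5^0 + 2^0 = 1 + 1 = 2.
Assume S[k] = 5^k + 2^k for some k ≥ 0.
Then S[k+1] = 5S[k] − 3·2^k = 5·(5^k + 2^k) − 3·2^k = 5^{k+1} + 5·2^k − 3·2^k = 5^{k+1} + 2·2^k = 5^{k+1} + 2^{k+1}.
This completes the inductive step, so S[m] = 5^m + 2^m for all m ≥ 0.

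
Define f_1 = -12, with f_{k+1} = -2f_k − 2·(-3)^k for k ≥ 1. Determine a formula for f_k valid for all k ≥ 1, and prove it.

Claim: f_k = 3·(-2)^k + 2·(-3)^k.

Base case: f_1 = -12, and 3·(-2)^1 + 2·(-3)^1 = -6 − 6 = -12.
Assume f_r = 3·(-2)^r + 2·(-3)^r for some r ≥ 1.
Then f_{r+1} = -2f_r − 2·(-3)^r = -2·(3·(-2)^r + 2·(-3)^r) − 2·(-3)^r = 3·(-2)^{r+1} − 4·(-3)^r − 2·(-3)^r = 3·(-2)^{r+1} − 6·(-3)^r = 3·(-2)^{r+1} + 2·(-3)^{r+1}.
This completes the inductive step, so f_k = 3·(-2)^k + 2·(-3)^k for all k ≥ 1.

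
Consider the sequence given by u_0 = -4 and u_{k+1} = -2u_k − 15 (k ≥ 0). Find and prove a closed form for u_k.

Claim: u_k = (-2)^k − 5.

Base case: u_0 = -4, and (-2)^0 − 5 = 1 − 5 = -4.
Assume u_m = (-2)^m − 5 for some m ≥ 0.
Then u_{m+1} = -2u_m − 15 = -2·((-2)^m − 5) − 15 = -2·(-2)^m + 10 − 15 = (-2)^{m+1} − 5.
Hence u_k = (-2)^k − 5 for every k ≥ 0, by induction.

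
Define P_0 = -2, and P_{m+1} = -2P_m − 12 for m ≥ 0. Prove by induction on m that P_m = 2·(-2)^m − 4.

Base case: P_0 = -2, and 2·(-2)^0 − 4 = 2 − 4 = -2.
Assume P_j = 2·(-2)^j − 4 for some j ≥ 0.
Then P_{j+1} = -2P_j − 12 = -2·(2·(-2)^j − 4) − 12 = -4·(-2)^j + 8 − 12 = 2·(-2)^{j+1} − 4.
So the formula holds for j+1, and by induction P_m = 2·(-2)^m − 4 for all m ≥ 0.

P_m = 2·(-2)^m − 4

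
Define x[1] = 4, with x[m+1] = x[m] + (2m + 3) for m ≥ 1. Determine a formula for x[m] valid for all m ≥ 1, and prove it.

Claim: x[m] = m^2 + 2m + 1.

Base case: x[1] = 4, and 1^2 + 2·1 + 1 = 4.
Assume x[k] = k^2 + 2k + 1.
Then x[k+1] = x[k] + (2k + 3) = (k^2 + 2k + 1) + (2k + 3) = k^2 + 4k + 4,
and (k+1)^2 + 2·(k+1) + 1 = k^2 + 4k + 4.
By induction, x[m] = m^2 + 2m + 1 for all m ≥ 1.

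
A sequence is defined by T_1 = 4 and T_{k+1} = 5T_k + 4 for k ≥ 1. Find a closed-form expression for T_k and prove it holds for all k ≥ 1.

Claim: T_k = 5^k − 1.

Base case: T_1 = 4, and 5^1 − 1 = 5 − 1 = 4.
Assume T_j = 5^j − 1 for some j ≥ 1.
Then T_{j+1} = 5T_j + 4 = 5·(5^j − 1) + 4 = 5^{j+1} − 5 + 4 = 5^{j+1} − 1.
This completes the inductive step, so T_k = 5^k − 1 for all k ≥ 1.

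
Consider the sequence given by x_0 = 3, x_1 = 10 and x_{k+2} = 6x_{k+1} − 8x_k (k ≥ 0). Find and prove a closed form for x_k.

Claim: x_k = 2·4^k + 2^k.

Base cases: x_0 = 3 and 2·4^0 + 2^0 = 3; x_1 = 10 and 2·4^1 + 2^1 = 10.
Assume x_i = 2·4^i + 2^i for all 0 ≤ i ≤ j, where j ≥ 1.
Then x_{j+1} = 6x_j − 8x_{j−1} = 6·(2·4^j + 2^j) − 8·(2·4^{j−1} + 2^{j−1}) = 2·(6·4 − 8)4^{j−1} + (6·2 − 8)2^{j−1} = 32·4^{j−1} + 4·2^{j−1} = 2·4^{j+1} + 2^{j+1}.
So the formula holds for j+1, and by strong induction x_k = 2·4^k + 2^k for all k ≥ 0.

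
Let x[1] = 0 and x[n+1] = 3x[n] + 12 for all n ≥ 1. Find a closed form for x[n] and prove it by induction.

Claim: x[n] = 2·3^n − 6.

Base case: x[1] = 0, and 2·3^1 − 6 = 6 − 6 = 0.
Assume x[m] = 2·3^m − 6 for some m ≥ 1.
Then x[m+1] = 3x[m] + 12 = 3·(2·3^m − 6) + 12 = 6·3^m − 18 + 12 = 2·3^{m+1} − 6.
This completes the inductive step, so x[n] = 2·3^n − 6 for all n ≥ 1.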